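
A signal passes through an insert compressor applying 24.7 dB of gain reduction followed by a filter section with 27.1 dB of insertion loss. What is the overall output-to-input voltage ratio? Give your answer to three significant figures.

Net gain = (−24.7) + (−27.1) = -51.8 dB.
Voltage ratio = 10^(-51.8/20) = 0.00257.

0.00257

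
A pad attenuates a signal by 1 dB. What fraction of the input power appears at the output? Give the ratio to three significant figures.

0.794

Power ratio = 10^(dB/10).
10^(-1/10) = 10^(-0.1000) = 0.794.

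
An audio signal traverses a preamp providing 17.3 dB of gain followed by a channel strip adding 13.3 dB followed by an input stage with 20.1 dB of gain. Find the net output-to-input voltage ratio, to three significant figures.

Net gain = 17.3 + 13.3 + 20.1 = 50.7 dB.
Voltage ratio = 10^(50.7/20) = 343.

343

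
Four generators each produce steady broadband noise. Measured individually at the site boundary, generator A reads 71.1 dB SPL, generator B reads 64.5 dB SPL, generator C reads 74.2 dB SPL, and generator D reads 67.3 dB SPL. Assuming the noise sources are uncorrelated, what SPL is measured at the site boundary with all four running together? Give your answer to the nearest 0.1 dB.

Add the sources as powers (linear), then convert back to dB:
L_total = 10·log₁₀(10^(71.1/10) + 10^(64.5/10) + 10^(74.2/10) + 10^(67.3/10)) = 10·log₁₀(47370000) = 76.8 dB SPL.

76.8 dB SPL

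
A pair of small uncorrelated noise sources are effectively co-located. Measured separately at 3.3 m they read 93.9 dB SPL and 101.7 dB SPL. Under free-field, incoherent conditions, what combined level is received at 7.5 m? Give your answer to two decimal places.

95.24 dB SPL

Combined at 3.3 m: 10·log₁₀(10^(93.9/10)+10^(101.7/10)) = 102.367 dB SPL.
Then apply −20·log₁₀(7.5/3.3) = -7.131 dB → 95.24 dB SPL.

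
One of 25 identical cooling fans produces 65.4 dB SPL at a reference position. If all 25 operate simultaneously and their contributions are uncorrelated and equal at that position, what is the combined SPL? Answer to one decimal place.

79.4 dB SPL

25 equal incoherent sources raise the level by 10·log₁₀(25) = 13.98 dB.
L_total = 65.4 + 13.98 = 79.4 dB SPL.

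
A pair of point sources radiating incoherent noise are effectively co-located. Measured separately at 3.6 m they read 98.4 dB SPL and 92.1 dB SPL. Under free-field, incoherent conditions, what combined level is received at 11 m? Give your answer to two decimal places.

89.61 dB SPL

Combined at 3.6 m: 10·log₁₀(10^(98.4/10)+10^(92.1/10)) = 99.315 dB SPL.
Then apply −20·log₁₀(11/3.6) = -9.702 dB → 89.61 dB SPL.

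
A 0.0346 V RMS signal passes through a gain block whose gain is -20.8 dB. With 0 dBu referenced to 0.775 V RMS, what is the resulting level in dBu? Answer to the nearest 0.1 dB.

Input level: 20·log₁₀(0.0346/0.775) = -27.00 dBu.
Output: -27.00 − 20.8 = -47.8 dBu.

-47.8 dBu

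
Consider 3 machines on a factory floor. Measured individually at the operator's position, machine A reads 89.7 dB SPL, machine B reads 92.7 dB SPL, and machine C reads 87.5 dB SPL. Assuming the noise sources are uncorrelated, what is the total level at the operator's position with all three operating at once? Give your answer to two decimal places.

95.26 dB SPL

Uncorrelated sources add in intensity (power), not in dB.
L_total = 10·log₁₀(10^(89.7/10) + 10^(92.7/10) + 10^(87.5/10)) = 10·log₁₀(3358000000) = 95.26 dB SPL.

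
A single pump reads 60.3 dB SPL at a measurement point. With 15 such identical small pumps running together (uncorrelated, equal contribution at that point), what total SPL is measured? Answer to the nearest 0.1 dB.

15 equal incoherent sources raise the level by 10·log₁₀(15) = 11.76 dB.
L_total = 60.3 + 11.76 = 72.1 dB SPL.

72.1 dB SPL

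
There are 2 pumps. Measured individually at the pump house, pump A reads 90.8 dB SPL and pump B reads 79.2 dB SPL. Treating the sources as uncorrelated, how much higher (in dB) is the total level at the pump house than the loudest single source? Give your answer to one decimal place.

0.3 dB

Incoherent sources sum as intensities:
L_total = 10·log₁₀(10^(90.8/10) + 10^(79.2/10)) = 91.09 dB SPL.
Excess over the loudest (90.8 dB): 91.09 − 90.8 = 0.3 dB.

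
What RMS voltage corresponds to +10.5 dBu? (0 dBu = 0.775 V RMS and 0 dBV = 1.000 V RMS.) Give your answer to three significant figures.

V = 0.775 V × 10^(+10.5/20).
= 0.775 × 3.350 = 2.60 V.

2.60 V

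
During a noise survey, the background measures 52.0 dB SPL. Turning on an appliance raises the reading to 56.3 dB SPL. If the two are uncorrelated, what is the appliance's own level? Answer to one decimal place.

Remove the background by subtracting linear intensities:
L_src = 10·log₁₀(10^(56.3/10) − 10^(52.0/10)) = 10·log₁₀(268100) = 54.3 dB SPL.

54.3 dB SPL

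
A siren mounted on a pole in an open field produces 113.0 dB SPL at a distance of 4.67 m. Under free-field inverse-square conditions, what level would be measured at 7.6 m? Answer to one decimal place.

108.8 dB SPL

Inverse-square spreading gives ΔL = −20·log₁₀(d₂/d₁).
ΔL = −20·log₁₀(7.6/4.67) = -4.23 dB, so L₂ = 113.0 + (-4.23) = 108.8 dB SPL.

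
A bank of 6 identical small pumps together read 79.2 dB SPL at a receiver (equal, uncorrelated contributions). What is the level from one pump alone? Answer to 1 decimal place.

6 equal incoherent sources add 10·log₁₀(6) = 7.78 dB over one source.
L_one = 79.2 − 7.78 = 71.4 dB SPL.

71.4 dB SPL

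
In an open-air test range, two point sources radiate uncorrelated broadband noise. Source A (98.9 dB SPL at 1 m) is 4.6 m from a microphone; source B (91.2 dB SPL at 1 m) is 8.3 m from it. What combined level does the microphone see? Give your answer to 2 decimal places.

85.87 dB SPL

At the listener: L_A = 98.9 − 20·log₁₀(4.6) = 85.645 dB; L_B = 91.2 − 20·log₁₀(8.3) = 72.818 dB.
Combined: 10·log₁₀(10^(85.645/10)+10^(72.818/10)) = 85.87 dB SPL.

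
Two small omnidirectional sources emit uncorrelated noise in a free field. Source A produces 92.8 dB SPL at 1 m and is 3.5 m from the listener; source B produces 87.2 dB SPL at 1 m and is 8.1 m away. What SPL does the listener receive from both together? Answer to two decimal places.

At the listener: L_A = 92.8 − 20·log₁₀(3.5) = 81.919 dB; L_B = 87.2 − 20·log₁₀(8.1) = 69.030 dB.
Combined: 10·log₁₀(10^(81.919/10)+10^(69.030/10)) = 82.14 dB SPL.

82.14 dB SPL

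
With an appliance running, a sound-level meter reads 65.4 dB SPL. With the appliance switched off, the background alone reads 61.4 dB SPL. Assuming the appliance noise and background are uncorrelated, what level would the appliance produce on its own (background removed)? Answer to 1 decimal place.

Subtract intensities: L_src = 10·log₁₀(10^(L_total/10) − 10^(L_bg/10)).
L_src = 10·log₁₀(10^(65.4/10) − 10^(61.4/10)) = 10·log₁₀(2087000) = 63.2 dB SPL.

63.2 dB SPL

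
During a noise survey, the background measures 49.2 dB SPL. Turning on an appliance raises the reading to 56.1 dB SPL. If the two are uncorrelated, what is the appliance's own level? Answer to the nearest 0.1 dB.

55.1 dB SPL

Subtract intensities: L_src = 10·log₁₀(10^(L_total/10) − 10^(L_bg/10)).
L_src = 10·log₁₀(10^(56.1/10) − 10^(49.2/10)) = 10·log₁₀(324200) = 55.1 dB SPL.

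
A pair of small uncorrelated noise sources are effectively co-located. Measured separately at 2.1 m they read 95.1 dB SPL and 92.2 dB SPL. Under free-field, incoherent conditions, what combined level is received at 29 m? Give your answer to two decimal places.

Combined at 2.1 m: 10·log₁₀(10^(95.1/10)+10^(92.2/10)) = 96.898 dB SPL.
Then apply −20·log₁₀(29/2.1) = -22.804 dB → 74.09 dB SPL.

74.09 dB SPL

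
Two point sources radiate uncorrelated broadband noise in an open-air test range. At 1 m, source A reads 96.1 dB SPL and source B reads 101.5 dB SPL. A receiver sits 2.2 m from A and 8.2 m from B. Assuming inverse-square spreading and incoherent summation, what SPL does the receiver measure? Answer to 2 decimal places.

90.22 dB SPL

At the listener: L_A = 96.1 − 20·log₁₀(2.2) = 89.252 dB; L_B = 101.5 − 20·log₁₀(8.2) = 83.224 dB.
Combined: 10·log₁₀(10^(89.252/10)+10^(83.224/10)) = 90.22 dB SPL.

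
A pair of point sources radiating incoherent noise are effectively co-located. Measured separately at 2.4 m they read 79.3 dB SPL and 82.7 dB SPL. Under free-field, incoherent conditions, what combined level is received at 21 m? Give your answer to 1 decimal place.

Combined at 2.4 m: 10·log₁₀(10^(79.3/10)+10^(82.7/10)) = 84.33 dB SPL.
Then apply −20·log₁₀(21/2.4) = -18.84 dB → 65.5 dB SPL.

65.5 dB SPL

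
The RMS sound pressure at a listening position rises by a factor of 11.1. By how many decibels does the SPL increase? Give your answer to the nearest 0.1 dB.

SPL change from a pressure ratio uses the 20·log₁₀ form:
20·log₁₀(11.1) = 20.9 dB.

20.9 dB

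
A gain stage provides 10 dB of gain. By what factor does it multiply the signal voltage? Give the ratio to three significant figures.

3.16

Voltage ratio = 10^(dB/20).
10^(10/20) = 10^(0.5000) = 3.16.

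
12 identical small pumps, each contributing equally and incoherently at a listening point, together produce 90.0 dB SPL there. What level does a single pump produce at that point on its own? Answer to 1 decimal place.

12 equal incoherent sources add 10·log₁₀(12) = 10.79 dB over one source.
L_one = 90.0 − 10.79 = 79.2 dB SPL.

79.2 dB SPL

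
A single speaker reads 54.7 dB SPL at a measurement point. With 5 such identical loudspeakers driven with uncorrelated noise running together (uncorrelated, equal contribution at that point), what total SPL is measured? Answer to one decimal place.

5 equal incoherent sources raise the level by 10·log₁₀(5) = 6.99 dB.
L_total = 54.7 + 6.99 = 61.7 dB SPL.

61.7 dB SPL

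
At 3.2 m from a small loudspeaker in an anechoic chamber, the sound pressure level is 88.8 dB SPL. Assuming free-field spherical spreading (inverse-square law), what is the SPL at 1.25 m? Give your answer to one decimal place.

For a point source in a free field, ΔL = −20·log₁₀(d₂/d₁).
ΔL = −20·log₁₀(1.25/3.2) = 8.16 dB, so L₂ = 88.8 + (8.16) = 97.0 dB SPL.

97.0 dB SPL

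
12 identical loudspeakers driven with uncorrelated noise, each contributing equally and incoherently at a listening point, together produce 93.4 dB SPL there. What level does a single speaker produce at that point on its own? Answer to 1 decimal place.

82.6 dB SPL

12 equal incoherent sources add 10·log₁₀(12) = 10.79 dB over one source.
L_one = 93.4 − 10.79 = 82.6 dB SPL.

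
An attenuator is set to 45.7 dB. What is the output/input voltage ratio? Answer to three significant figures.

0.00519

Voltage ratio = 10^(dB/20).
10^(-45.7/20) = 10^(-2.285) = 0.00519.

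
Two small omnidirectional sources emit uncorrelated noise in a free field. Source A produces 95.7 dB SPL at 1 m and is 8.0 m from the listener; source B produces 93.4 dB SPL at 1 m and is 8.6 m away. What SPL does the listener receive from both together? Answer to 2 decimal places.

79.43 dB SPL

At the listener: L_A = 95.7 − 20·log₁₀(8.0) = 77.638 dB; L_B = 93.4 − 20·log₁₀(8.6) = 74.710 dB.
Combined: 10·log₁₀(10^(77.638/10)+10^(74.710/10)) = 79.43 dB SPL.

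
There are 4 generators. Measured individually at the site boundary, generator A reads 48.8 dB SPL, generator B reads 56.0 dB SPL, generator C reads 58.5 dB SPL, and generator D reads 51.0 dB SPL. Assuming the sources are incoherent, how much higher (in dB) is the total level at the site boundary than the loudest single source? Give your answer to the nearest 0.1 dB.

2.7 dB

Add the sources as powers (linear), then convert back to dB:
L_total = 10·log₁₀(10^(48.8/10) + 10^(56.0/10) + 10^(58.5/10) + 10^(51.0/10)) = 61.17 dB SPL.
Excess over the loudest (58.5 dB): 61.17 − 58.5 = 2.7 dB.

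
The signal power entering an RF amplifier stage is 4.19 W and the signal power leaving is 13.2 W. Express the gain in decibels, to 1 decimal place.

Power ratio → dB uses the 10·log₁₀ form:
10·log₁₀(13.2/4.19) = 10·log₁₀(3.150) = 5.0 dB.

5.0 dB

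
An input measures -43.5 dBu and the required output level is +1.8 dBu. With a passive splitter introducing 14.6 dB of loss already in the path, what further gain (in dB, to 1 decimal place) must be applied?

59.9 dB

The required make-up gain is the shortfall in the dB sum.
G = +1.8 − (-43.5) + 14.6 = 59.9 dB.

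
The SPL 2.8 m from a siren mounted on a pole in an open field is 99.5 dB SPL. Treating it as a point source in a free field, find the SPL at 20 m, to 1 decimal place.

82.4 dB SPL

For a point source in a free field, ΔL = −20·log₁₀(d₂/d₁).
ΔL = −20·log₁₀(20/2.8) = -17.08 dB, so L₂ = 99.5 + (-17.08) = 82.4 dB SPL.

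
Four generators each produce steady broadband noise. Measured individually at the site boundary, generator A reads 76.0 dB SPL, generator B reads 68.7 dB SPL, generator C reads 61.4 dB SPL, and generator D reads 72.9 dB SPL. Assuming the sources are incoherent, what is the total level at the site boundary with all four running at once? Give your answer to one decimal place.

Add the sources as powers (linear), then convert back to dB:
L_total = 10·log₁₀(10^(76.0/10) + 10^(68.7/10) + 10^(61.4/10) + 10^(72.9/10)) = 10·log₁₀(68100000) = 78.3 dB SPL.

78.3 dB SPL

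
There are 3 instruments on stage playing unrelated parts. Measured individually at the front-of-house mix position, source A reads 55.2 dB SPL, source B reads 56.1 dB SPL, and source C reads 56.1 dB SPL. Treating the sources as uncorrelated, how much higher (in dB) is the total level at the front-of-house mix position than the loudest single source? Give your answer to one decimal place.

Add the sources as powers (linear), then convert back to dB:
L_total = 10·log₁₀(10^(55.2/10) + 10^(56.1/10) + 10^(56.1/10)) = 60.59 dB SPL.
Excess over the loudest (56.1 dB): 60.59 − 56.1 = 4.5 dB.

4.5 dB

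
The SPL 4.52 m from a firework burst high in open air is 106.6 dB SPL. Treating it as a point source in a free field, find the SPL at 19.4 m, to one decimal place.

Inverse-square spreading gives ΔL = −20·log₁₀(d₂/d₁).
ΔL = −20·log₁₀(19.4/4.52) = -12.65 dB, so L₂ = 106.6 + (-12.65) = 93.9 dB SPL.

93.9 dB SPL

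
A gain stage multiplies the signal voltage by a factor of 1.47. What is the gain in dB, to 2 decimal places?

3.35 dB

For a voltage ratio, dB = 20·log₁₀(V₂/V₁).
20·log₁₀(1.47) = 3.35 dB.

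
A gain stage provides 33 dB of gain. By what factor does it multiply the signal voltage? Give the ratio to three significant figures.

44.7

Voltage ratio = 10^(dB/20).
10^(33/20) = 10^(1.650) = 44.7.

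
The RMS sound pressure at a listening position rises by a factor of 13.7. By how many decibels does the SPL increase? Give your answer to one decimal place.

SPL change from a pressure ratio uses the 20·log₁₀ form:
20·log₁₀(13.7) = 22.7 dB.

22.7 dB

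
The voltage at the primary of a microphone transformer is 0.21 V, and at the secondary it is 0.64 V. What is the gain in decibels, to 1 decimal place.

9.7 dB

Voltage ratio → dB uses the 20·log₁₀ form:
20·log₁₀(0.64/0.21) = 20·log₁₀(3.048) = 9.7 dB.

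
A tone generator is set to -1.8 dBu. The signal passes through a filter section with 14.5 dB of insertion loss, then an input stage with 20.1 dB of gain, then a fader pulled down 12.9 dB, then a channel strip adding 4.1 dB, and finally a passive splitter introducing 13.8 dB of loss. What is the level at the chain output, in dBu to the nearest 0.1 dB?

Gain stages sum in dB:
-1.8 − 14.5 + 20.1 − 12.9 + 4.1 − 13.8 = -18.8 dBu.

-18.8 dBu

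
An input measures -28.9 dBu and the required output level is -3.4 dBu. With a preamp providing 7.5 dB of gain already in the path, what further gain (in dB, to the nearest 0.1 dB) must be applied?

The required make-up gain is the shortfall in the dB sum.
G = -3.4 − (-28.9) − 7.5 = 18.0 dB.

18.0 dB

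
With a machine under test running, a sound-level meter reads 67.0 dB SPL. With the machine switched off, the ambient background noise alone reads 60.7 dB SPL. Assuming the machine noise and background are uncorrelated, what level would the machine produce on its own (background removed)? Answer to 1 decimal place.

Background correction is a power subtraction:
L_src = 10·log₁₀(10^(67.0/10) − 10^(60.7/10)) = 10·log₁₀(3837000) = 65.8 dB SPL.

65.8 dB SPL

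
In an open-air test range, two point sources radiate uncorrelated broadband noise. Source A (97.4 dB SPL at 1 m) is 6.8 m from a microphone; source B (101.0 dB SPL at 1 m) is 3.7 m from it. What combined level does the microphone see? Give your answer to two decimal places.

90.16 dB SPL

At the listener: L_A = 97.4 − 20·log₁₀(6.8) = 80.750 dB; L_B = 101.0 − 20·log₁₀(3.7) = 89.636 dB.
Combined: 10·log₁₀(10^(80.750/10)+10^(89.636/10)) = 90.16 dB SPL.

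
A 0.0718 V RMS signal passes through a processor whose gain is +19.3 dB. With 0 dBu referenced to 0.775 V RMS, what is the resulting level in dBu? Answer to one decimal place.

-1.4 dBu

Input level: 20·log₁₀(0.0718/0.775) = -20.66 dBu.
Output: -20.66 + 19.3 = -1.4 dBu.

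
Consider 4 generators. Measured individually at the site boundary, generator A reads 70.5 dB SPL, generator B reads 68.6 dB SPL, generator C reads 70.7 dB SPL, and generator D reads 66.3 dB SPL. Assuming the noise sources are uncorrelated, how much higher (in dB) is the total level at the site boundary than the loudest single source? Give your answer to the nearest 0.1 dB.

4.7 dB

Incoherent sources sum as intensities:
L_total = 10·log₁₀(10^(70.5/10) + 10^(68.6/10) + 10^(70.7/10) + 10^(66.3/10)) = 75.38 dB SPL.
Excess over the loudest (70.7 dB): 75.38 − 70.7 = 4.7 dB.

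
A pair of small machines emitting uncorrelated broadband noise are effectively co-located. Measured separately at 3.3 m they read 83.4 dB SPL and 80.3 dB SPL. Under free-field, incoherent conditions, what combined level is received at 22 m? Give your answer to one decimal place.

68.7 dB SPL

Combined at 3.3 m: 10·log₁₀(10^(83.4/10)+10^(80.3/10)) = 85.13 dB SPL.
Then apply −20·log₁₀(22/3.3) = -16.48 dB → 68.7 dB SPL.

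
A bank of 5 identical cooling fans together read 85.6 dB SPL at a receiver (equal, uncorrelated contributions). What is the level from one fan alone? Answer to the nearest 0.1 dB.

78.6 dB SPL

5 equal incoherent sources add 10·log₁₀(5) = 6.99 dB over one source.
L_one = 85.6 − 6.99 = 78.6 dB SPL.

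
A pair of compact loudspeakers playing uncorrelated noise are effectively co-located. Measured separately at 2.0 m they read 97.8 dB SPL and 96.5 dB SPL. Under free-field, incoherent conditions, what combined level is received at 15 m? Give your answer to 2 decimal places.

Combined at 2.0 m: 10·log₁₀(10^(97.8/10)+10^(96.5/10)) = 100.209 dB SPL.
Then apply −20·log₁₀(15/2.0) = -17.501 dB → 82.71 dB SPL.

82.71 dB SPL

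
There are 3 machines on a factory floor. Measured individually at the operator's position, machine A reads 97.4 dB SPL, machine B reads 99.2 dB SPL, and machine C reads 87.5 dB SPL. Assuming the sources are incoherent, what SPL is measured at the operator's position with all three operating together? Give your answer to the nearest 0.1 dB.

101.6 dB SPL

Uncorrelated sources add in intensity (power), not in dB.
L_total = 10·log₁₀(10^(97.4/10) + 10^(99.2/10) + 10^(87.5/10)) = 10·log₁₀(14375000000) = 101.6 dB SPL.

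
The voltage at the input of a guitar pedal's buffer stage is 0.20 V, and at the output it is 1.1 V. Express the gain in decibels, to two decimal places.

14.81 dB

Voltage ratio → dB uses the 20·log₁₀ form:
20·log₁₀(1.1/0.20) = 20·log₁₀(5.500) = 14.81 dB.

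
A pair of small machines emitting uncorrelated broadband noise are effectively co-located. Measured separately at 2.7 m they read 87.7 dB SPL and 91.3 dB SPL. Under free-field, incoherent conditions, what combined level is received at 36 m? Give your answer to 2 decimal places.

70.37 dB SPL

Combined at 2.7 m: 10·log₁₀(10^(87.7/10)+10^(91.3/10)) = 92.873 dB SPL.
Then apply −20·log₁₀(36/2.7) = -22.499 dB → 70.37 dB SPL.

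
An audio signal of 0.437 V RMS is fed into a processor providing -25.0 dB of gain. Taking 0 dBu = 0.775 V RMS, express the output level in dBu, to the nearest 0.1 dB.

Input level: 20·log₁₀(0.437/0.775) = -4.98 dBu.
Output: -4.98 − 25.0 = -30.0 dBu.

-30.0 dBu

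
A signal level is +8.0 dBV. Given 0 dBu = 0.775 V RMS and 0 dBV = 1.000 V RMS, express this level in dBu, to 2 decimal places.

+10.21 dBu

The offset between the scales is 20·log₁₀(0.775/1.000) = −2.214 dB.
So dBu = +8.0 + 2.214 = +10.21 dBu.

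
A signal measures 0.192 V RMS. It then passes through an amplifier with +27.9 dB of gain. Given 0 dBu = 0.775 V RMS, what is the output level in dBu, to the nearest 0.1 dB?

Input level: 20·log₁₀(0.192/0.775) = -12.12 dBu.
Output: -12.12 + 27.9 = +15.8 dBu.

+15.8 dBu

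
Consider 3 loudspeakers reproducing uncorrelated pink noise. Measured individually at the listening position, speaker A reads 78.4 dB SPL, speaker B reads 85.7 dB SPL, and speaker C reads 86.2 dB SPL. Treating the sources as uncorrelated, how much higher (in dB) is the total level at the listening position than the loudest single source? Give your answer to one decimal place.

Add the sources as powers (linear), then convert back to dB:
L_total = 10·log₁₀(10^(78.4/10) + 10^(85.7/10) + 10^(86.2/10)) = 89.33 dB SPL.
Excess over the loudest (86.2 dB): 89.33 − 86.2 = 3.1 dB.

3.1 dB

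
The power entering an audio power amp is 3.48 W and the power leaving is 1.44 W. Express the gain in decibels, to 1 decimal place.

For a power ratio, dB = 10·log₁₀(P₂/P₁).
10·log₁₀(1.44/3.48) = 10·log₁₀(0.4138) = -3.8 dB.

-3.8 dB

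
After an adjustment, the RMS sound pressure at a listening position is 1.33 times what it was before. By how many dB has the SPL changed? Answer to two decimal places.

2.48 dB

Sound pressure is an amplitude quantity: ΔL = 20·log₁₀(p₂/p₁).
20·log₁₀(1.33) = 2.48 dB.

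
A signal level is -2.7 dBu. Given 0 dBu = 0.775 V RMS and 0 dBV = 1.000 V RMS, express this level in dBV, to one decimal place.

-4.9 dBV

The offset between the scales is 20·log₁₀(0.775/1.000) = −2.214 dB.
So dBV = -2.7 − 2.214 = -4.9 dBV.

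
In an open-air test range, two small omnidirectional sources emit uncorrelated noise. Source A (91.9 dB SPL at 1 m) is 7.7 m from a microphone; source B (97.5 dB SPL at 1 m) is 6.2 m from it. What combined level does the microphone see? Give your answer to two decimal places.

82.37 dB SPL

At the listener: L_A = 91.9 − 20·log₁₀(7.7) = 74.170 dB; L_B = 97.5 − 20·log₁₀(6.2) = 81.652 dB.
Combined: 10·log₁₀(10^(74.170/10)+10^(81.652/10)) = 82.37 dB SPL.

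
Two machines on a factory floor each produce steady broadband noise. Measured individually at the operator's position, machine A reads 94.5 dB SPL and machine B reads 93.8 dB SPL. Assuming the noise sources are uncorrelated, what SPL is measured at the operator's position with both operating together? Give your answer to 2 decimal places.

Incoherent sources sum as intensities:
L_total = 10·log₁₀(10^(94.5/10) + 10^(93.8/10)) = 10·log₁₀(5217000000) = 97.17 dB SPL.

97.17 dB SPL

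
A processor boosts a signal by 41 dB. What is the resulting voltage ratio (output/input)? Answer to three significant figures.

112

Voltage ratio = 10^(dB/20).
10^(41/20) = 10^(2.050) = 112.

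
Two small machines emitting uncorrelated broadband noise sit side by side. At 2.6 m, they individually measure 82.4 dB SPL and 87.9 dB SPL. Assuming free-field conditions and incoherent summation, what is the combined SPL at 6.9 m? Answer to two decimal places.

80.50 dB SPL

Combined at 2.6 m: 10·log₁₀(10^(82.4/10)+10^(87.9/10)) = 88.978 dB SPL.
Then apply −20·log₁₀(6.9/2.6) = -8.478 dB → 80.50 dB SPL.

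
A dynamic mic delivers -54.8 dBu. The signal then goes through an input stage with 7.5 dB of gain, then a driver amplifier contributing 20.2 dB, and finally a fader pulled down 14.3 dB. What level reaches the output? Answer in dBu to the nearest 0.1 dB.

-41.4 dBu

Gain stages sum in dB:
-54.8 + 7.5 + 20.2 − 14.3 = -41.4 dBu.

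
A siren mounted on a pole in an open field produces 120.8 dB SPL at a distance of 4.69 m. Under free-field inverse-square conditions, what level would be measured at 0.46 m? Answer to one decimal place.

Free-field point source: level drops by 20·log₁₀ of the distance ratio.
ΔL = −20·log₁₀(0.46/4.69) = 20.17 dB, so L₂ = 120.8 + (20.17) = 141.0 dB SPL.

141.0 dB SPL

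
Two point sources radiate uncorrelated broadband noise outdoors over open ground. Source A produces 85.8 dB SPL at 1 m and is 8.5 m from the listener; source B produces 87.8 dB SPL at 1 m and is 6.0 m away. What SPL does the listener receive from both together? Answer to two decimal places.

At the listener: L_A = 85.8 − 20·log₁₀(8.5) = 67.212 dB; L_B = 87.8 − 20·log₁₀(6.0) = 72.237 dB.
Combined: 10·log₁₀(10^(67.212/10)+10^(72.237/10)) = 73.42 dB SPL.

73.42 dB SPL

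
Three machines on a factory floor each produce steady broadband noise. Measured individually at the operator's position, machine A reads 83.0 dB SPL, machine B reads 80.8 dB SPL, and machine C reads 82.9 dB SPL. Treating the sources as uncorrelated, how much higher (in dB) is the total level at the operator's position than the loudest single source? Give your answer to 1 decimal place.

4.1 dB

Add the sources as powers (linear), then convert back to dB:
L_total = 10·log₁₀(10^(83.0/10) + 10^(80.8/10) + 10^(82.9/10)) = 87.12 dB SPL.
Excess over the loudest (83.0 dB): 87.12 − 83.0 = 4.1 dB.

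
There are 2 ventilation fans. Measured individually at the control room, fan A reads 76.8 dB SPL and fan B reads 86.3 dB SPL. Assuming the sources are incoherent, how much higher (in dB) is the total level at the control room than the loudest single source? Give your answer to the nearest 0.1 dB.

0.5 dB

Incoherent sources sum as intensities:
L_total = 10·log₁₀(10^(76.8/10) + 10^(86.3/10)) = 86.76 dB SPL.
Excess over the loudest (86.3 dB): 86.76 − 86.3 = 0.5 dB.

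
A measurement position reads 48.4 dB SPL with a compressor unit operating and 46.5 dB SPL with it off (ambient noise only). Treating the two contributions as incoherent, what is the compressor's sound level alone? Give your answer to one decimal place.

Subtract intensities: L_src = 10·log₁₀(10^(L_total/10) − 10^(L_bg/10)).
L_src = 10·log₁₀(10^(48.4/10) − 10^(46.5/10)) = 10·log₁₀(24510) = 43.9 dB SPL.

43.9 dB SPL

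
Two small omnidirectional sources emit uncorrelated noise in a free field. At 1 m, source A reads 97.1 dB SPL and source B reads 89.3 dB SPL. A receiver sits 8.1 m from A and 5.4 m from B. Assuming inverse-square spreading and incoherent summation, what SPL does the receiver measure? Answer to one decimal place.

80.3 dB SPL

At the listener: L_A = 97.1 − 20·log₁₀(8.1) = 78.93 dB; L_B = 89.3 − 20·log₁₀(5.4) = 74.65 dB.
Combined: 10·log₁₀(10^(78.93/10)+10^(74.65/10)) = 80.3 dB SPL.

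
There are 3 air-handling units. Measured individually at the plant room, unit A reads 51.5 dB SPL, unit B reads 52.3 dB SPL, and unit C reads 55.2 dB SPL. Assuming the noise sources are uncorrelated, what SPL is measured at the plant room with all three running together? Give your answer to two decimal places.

58.08 dB SPL

Uncorrelated sources add in intensity (power), not in dB.
L_total = 10·log₁₀(10^(51.5/10) + 10^(52.3/10) + 10^(55.2/10)) = 10·log₁₀(642200) = 58.08 dB SPL.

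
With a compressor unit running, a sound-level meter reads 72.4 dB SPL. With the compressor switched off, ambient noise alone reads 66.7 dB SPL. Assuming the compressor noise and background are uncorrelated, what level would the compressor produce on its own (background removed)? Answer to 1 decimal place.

Subtract intensities: L_src = 10·log₁₀(10^(L_total/10) − 10^(L_bg/10)).
L_src = 10·log₁₀(10^(72.4/10) − 10^(66.7/10)) = 10·log₁₀(12700000) = 71.0 dB SPL.

71.0 dB SPL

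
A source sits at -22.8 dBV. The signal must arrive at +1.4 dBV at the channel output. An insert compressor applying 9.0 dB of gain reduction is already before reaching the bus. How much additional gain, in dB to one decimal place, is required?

33.2 dB

The required make-up gain is the shortfall in the dB sum.
G = +1.4 − (-22.8) + 9.0 = 33.2 dB.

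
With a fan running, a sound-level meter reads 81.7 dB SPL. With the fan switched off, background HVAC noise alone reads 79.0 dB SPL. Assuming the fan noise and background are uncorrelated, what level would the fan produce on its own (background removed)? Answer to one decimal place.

Background correction is a power subtraction:
L_src = 10·log₁₀(10^(81.7/10) − 10^(79.0/10)) = 10·log₁₀(68480000) = 78.4 dB SPL.

78.4 dB SPL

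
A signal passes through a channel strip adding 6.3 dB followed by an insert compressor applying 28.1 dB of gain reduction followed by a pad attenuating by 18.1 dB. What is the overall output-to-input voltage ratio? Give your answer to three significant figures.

Net gain = 6.3 + (−28.1) + (−18.1) = -39.9 dB.
Voltage ratio = 10^(-39.9/20) = 0.0101.

0.0101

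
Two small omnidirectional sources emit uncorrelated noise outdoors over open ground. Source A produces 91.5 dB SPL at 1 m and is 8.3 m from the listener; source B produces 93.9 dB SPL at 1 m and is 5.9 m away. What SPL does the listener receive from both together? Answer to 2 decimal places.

At the listener: L_A = 91.5 − 20·log₁₀(8.3) = 73.118 dB; L_B = 93.9 − 20·log₁₀(5.9) = 78.483 dB.
Combined: 10·log₁₀(10^(73.118/10)+10^(78.483/10)) = 79.59 dB SPL.

79.59 dB SPL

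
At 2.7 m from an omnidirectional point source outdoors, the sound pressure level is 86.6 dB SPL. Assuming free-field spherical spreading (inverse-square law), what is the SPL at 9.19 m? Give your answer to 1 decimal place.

76.0 dB SPL

Inverse-square spreading gives ΔL = −20·log₁₀(d₂/d₁).
ΔL = −20·log₁₀(9.19/2.7) = -10.64 dB, so L₂ = 86.6 + (-10.64) = 76.0 dB SPL.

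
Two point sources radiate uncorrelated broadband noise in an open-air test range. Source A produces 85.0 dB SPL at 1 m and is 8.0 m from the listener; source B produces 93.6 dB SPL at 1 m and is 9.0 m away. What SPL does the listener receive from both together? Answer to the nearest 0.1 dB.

75.2 dB SPL

At the listener: L_A = 85.0 − 20·log₁₀(8.0) = 66.94 dB; L_B = 93.6 − 20·log₁₀(9.0) = 74.52 dB.
Combined: 10·log₁₀(10^(66.94/10)+10^(74.52/10)) = 75.2 dB SPL.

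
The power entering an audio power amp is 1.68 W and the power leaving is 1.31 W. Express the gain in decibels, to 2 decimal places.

For a power ratio, dB = 10·log₁₀(P₂/P₁).
10·log₁₀(1.31/1.68) = 10·log₁₀(0.7798) = -1.08 dB.

-1.08 dB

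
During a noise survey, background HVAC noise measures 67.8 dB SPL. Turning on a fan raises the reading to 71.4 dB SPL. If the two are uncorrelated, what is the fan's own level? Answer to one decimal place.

68.9 dB SPL

Remove the background by subtracting linear intensities:
L_src = 10·log₁₀(10^(71.4/10) − 10^(67.8/10)) = 10·log₁₀(7778000) = 68.9 dB SPL.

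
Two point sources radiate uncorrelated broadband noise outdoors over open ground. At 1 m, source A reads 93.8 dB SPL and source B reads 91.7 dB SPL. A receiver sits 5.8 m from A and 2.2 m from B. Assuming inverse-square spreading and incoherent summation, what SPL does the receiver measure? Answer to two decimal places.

85.76 dB SPL

At the listener: L_A = 93.8 − 20·log₁₀(5.8) = 78.531 dB; L_B = 91.7 − 20·log₁₀(2.2) = 84.852 dB.
Combined: 10·log₁₀(10^(78.531/10)+10^(84.852/10)) = 85.76 dB SPL.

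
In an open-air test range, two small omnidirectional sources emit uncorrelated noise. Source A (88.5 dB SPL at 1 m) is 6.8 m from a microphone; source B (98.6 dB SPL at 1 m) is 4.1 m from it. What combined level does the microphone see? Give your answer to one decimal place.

86.5 dB SPL

At the listener: L_A = 88.5 − 20·log₁₀(6.8) = 71.85 dB; L_B = 98.6 − 20·log₁₀(4.1) = 86.34 dB.
Combined: 10·log₁₀(10^(71.85/10)+10^(86.34/10)) = 86.5 dB SPL.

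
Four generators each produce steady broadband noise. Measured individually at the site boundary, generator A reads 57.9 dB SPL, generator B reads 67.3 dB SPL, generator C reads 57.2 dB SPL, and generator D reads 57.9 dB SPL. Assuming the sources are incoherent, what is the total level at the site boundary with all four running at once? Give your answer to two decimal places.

68.53 dB SPL

Add the sources as powers (linear), then convert back to dB:
L_total = 10·log₁₀(10^(57.9/10) + 10^(67.3/10) + 10^(57.2/10) + 10^(57.9/10)) = 10·log₁₀(7128000) = 68.53 dB SPL.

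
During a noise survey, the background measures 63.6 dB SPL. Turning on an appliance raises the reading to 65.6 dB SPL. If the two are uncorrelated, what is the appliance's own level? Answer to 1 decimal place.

Remove the background by subtracting linear intensities:
L_src = 10·log₁₀(10^(65.6/10) − 10^(63.6/10)) = 10·log₁₀(1340000) = 61.3 dB SPL.

61.3 dB SPL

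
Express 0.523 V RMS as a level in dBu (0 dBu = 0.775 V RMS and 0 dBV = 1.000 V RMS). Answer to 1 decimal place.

dBu = 20·log₁₀(V / 0.775 V).
20·log₁₀(0.523/0.775) = -3.4 dBu.

-3.4 dBu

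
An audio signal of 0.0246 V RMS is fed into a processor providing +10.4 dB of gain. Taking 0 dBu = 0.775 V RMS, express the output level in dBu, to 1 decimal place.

Input level: 20·log₁₀(0.0246/0.775) = -29.97 dBu.
Output: -29.97 + 10.4 = -19.6 dBu.

-19.6 dBu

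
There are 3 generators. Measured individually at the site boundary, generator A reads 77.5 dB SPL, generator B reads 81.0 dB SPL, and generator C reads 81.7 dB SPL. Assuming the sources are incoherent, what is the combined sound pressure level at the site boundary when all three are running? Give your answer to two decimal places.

Add the sources as powers (linear), then convert back to dB:
L_total = 10·log₁₀(10^(77.5/10) + 10^(81.0/10) + 10^(81.7/10)) = 10·log₁₀(330000000) = 85.19 dB SPL.

85.19 dB SPL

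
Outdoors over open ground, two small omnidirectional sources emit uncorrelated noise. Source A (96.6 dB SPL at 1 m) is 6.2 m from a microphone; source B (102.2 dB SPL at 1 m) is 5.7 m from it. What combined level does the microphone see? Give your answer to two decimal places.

87.99 dB SPL

At the listener: L_A = 96.6 − 20·log₁₀(6.2) = 80.752 dB; L_B = 102.2 − 20·log₁₀(5.7) = 87.083 dB.
Combined: 10·log₁₀(10^(80.752/10)+10^(87.083/10)) = 87.99 dB SPL.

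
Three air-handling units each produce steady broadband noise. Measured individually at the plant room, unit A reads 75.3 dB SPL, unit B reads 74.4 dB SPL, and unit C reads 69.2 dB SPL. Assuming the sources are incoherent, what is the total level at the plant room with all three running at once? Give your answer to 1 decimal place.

78.4 dB SPL

Incoherent sources sum as intensities:
L_total = 10·log₁₀(10^(75.3/10) + 10^(74.4/10) + 10^(69.2/10)) = 10·log₁₀(69740000) = 78.4 dB SPL.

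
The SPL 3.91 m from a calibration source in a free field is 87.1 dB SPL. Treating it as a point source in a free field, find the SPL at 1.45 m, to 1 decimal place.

Free-field point source: level drops by 20·log₁₀ of the distance ratio.
ΔL = −20·log₁₀(1.45/3.91) = 8.62 dB, so L₂ = 87.1 + (8.62) = 95.7 dB SPL.

95.7 dB SPL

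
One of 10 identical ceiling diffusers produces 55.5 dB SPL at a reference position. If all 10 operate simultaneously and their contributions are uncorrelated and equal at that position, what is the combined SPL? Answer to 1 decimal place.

65.5 dB SPL

10 equal incoherent sources raise the level by 10·log₁₀(10) = 10.00 dB.
L_total = 55.5 + 10.00 = 65.5 dB SPL.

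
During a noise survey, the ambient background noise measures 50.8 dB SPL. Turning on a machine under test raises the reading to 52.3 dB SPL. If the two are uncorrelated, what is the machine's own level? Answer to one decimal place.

Remove the background by subtracting linear intensities:
L_src = 10·log₁₀(10^(52.3/10) − 10^(50.8/10)) = 10·log₁₀(49600) = 47.0 dB SPL.

47.0 dB SPL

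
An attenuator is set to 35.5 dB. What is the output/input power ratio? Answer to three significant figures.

Power ratio = 10^(dB/10).
10^(-35.5/10) = 10^(-3.550) = 0.000282.

0.000282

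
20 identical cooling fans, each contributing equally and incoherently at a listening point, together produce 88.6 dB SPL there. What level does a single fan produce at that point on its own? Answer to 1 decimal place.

20 equal incoherent sources add 10·log₁₀(20) = 13.01 dB over one source.
L_one = 88.6 − 13.01 = 75.6 dB SPL.

75.6 dB SPL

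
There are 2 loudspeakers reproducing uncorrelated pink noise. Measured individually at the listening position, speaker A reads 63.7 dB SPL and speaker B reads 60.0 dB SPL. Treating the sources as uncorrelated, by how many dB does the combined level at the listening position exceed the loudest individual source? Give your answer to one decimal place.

Incoherent sources sum as intensities:
L_total = 10·log₁₀(10^(63.7/10) + 10^(60.0/10)) = 65.24 dB SPL.
Excess over the loudest (63.7 dB): 65.24 − 63.7 = 1.5 dB.

1.5 dB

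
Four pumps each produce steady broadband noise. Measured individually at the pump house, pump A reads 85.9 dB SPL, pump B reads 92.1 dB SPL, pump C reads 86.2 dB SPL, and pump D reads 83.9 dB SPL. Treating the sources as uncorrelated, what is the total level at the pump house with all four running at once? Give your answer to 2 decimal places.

Incoherent sources sum as intensities:
L_total = 10·log₁₀(10^(85.9/10) + 10^(92.1/10) + 10^(86.2/10) + 10^(83.9/10)) = 10·log₁₀(2673000000) = 94.27 dB SPL.

94.27 dB SPL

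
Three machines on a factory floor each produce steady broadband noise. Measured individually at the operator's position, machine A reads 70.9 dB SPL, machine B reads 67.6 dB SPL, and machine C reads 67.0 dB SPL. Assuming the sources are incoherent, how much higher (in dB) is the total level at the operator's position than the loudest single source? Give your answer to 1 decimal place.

Incoherent sources sum as intensities:
L_total = 10·log₁₀(10^(70.9/10) + 10^(67.6/10) + 10^(67.0/10)) = 73.63 dB SPL.
Excess over the loudest (70.9 dB): 73.63 − 70.9 = 2.7 dB.

2.7 dB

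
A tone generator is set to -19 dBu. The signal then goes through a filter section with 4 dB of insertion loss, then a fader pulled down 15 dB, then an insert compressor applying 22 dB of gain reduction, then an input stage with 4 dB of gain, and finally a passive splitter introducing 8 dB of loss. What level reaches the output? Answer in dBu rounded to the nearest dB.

-64 dBu

Cascaded gains and losses add directly in dB.
-19 − 4 − 15 − 22 + 4 − 8 = -64 dBu.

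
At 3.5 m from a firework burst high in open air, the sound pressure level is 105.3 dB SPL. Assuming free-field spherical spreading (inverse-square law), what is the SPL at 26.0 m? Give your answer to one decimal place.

87.9 dB SPL

Inverse-square spreading gives ΔL = −20·log₁₀(d₂/d₁).
ΔL = −20·log₁₀(26.0/3.5) = -17.42 dB, so L₂ = 105.3 + (-17.42) = 87.9 dB SPL.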